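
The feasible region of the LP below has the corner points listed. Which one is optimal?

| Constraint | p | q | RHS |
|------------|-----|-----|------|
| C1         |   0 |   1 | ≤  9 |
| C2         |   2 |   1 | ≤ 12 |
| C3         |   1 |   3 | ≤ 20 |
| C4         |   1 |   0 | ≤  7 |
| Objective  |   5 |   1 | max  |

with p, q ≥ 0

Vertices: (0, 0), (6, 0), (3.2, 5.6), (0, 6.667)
(6, 0) with z = 30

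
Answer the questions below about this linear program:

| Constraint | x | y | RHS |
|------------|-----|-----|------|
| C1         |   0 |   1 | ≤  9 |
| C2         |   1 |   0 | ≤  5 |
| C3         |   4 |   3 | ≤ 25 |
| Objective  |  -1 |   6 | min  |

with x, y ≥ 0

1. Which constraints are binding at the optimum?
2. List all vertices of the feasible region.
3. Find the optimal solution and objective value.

1. C2, y ≥ 0
2. (0, 0), (5, 0), (5, 1.667), (0, 8.333)
3. x = 5, y = 0, z = -5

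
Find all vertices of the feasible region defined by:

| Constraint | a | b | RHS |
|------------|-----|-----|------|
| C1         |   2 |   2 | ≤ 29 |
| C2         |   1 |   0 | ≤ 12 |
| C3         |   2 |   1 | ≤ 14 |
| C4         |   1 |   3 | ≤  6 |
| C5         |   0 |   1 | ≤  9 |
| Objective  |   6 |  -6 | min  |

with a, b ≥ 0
Each vertex is the intersection of two constraint boundaries that also satisfies all remaining constraints:
  a = 0 and b = 0 → (0, 0)
  a + 3b = 6 and b = 0 → (6, 0)
  a + 3b = 6 and a = 0 → (0, 2)

Vertices: (0, 0), (6, 0), (0, 2)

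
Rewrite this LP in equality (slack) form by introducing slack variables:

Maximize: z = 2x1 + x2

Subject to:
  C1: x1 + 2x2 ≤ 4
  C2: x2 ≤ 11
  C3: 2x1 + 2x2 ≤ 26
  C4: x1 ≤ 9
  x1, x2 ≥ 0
max z = 2x1 + x2

s.t.
  x1 + 2x2 + s1 = 4
  x2 + s2 = 11
  2x1 + 2x2 + s3 = 26
  x1 + s4 = 9
  x1, x2, s1, s2, s3, s4 ≥ 0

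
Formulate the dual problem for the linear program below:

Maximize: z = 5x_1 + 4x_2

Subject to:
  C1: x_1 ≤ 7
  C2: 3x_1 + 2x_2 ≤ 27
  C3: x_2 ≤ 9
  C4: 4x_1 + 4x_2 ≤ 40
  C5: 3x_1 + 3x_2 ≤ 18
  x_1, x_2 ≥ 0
Minimize: z = 7y1 + 27y2 + 9y3 + 40y4 + 18y5

Subject to:
  C1: -y1 - 3y2 - 4y4 - 3y5 ≤ -5
  C2: -2y2 - y3 - 4y4 - 3y5 ≤ -4
  y1, y2, y3, y4, y5 ≥ 0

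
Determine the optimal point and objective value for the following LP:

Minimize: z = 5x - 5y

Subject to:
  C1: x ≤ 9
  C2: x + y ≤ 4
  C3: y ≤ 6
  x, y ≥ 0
x = 0, y = 4, z = -20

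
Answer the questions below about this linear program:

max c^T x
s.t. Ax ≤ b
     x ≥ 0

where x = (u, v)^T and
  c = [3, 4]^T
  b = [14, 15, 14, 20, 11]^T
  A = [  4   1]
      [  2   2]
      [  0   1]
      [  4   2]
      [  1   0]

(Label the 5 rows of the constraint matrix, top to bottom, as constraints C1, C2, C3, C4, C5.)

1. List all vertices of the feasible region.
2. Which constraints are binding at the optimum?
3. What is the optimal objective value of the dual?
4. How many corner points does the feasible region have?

1. (0, 0), (3.5, 0), (2.167, 5.333), (0, 7.5)
2. C2, u ≥ 0
3. 30 (by strong duality, equal to the primal optimum)
4. 4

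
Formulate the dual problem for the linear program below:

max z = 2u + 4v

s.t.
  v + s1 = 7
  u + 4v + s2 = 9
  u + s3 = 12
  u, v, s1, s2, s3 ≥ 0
Minimize: z = 7y1 + 9y2 + 12y3

Subject to:
  C1: -y2 - y3 ≤ -2
  C2: -y1 - 4y2 ≤ -4
  y1, y2, y3 ≥ 0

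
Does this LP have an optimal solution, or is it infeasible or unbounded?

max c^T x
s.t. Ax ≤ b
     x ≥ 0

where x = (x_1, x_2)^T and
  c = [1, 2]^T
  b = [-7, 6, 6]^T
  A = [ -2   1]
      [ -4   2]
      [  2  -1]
One constraint requires 2x_1 - x_2 ≤ 6, while the constraint -2x_1 + x_2 ≤ -7 is equivalent to 2x_1 - x_2 ≥ 7. Together they would need 7 ≤ 2x_1 - x_2 ≤ 6, which is impossible since 7 > 6. No point satisfies all constraints.

Infeasible — the constraint set is empty.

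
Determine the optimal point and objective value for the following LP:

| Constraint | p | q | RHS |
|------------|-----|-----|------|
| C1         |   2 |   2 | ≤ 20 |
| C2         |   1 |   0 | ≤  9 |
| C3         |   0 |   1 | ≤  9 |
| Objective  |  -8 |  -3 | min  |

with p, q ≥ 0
p = 9, q = 1, z = -75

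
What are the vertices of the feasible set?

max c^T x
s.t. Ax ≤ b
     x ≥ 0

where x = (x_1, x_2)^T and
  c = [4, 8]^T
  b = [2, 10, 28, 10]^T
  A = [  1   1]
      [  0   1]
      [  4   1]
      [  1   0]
Each vertex is the intersection of two constraint boundaries that also satisfies all remaining constraints:
  x_1 = 0 and x_2 = 0 → (0, 0)
  x_1 + x_2 = 2 and x_2 = 0 → (2, 0)
  x_1 + x_2 = 2 and x_1 = 0 → (0, 2)

Vertices: (0, 0), (2, 0), (0, 2)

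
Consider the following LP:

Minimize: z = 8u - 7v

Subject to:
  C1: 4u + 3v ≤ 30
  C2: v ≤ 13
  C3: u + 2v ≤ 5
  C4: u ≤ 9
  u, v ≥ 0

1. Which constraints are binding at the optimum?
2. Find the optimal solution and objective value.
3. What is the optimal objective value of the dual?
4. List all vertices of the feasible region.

1. C3, u ≥ 0
2. u = 0, v = 2.5, z = -17.5
3. -17.5 (by strong duality, equal to the primal optimum)
4. (0, 0), (5, 0), (0, 2.5)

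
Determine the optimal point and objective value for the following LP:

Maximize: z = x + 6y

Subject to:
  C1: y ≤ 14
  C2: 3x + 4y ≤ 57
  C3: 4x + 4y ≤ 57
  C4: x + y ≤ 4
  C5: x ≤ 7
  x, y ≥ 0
x = 0, y = 4, z = 24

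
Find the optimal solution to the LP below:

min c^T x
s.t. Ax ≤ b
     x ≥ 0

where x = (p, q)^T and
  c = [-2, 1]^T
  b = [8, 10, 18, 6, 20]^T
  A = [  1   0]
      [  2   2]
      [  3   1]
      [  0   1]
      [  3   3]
p = 5, q = 0, z = -10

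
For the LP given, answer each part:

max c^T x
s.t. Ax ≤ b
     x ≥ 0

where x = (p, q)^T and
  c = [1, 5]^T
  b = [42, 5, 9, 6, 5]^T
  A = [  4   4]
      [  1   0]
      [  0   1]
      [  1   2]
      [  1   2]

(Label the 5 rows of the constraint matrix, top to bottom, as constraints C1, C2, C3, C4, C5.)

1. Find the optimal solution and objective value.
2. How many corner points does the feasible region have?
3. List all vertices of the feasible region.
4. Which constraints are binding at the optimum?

1. p = 0, q = 2.5, z = 12.5
2. 3
3. (0, 0), (5, 0), (0, 2.5)
4. C5, p ≥ 0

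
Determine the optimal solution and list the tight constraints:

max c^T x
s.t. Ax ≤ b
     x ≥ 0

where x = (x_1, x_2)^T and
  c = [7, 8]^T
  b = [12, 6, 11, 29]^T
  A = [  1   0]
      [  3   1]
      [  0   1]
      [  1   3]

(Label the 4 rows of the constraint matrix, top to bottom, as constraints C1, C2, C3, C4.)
Optimal: x_1 = 0, x_2 = 6
Slack at optimum:
  C1: slack = 12
  C2: slack = 0 (binding)
  C3: slack = 5
  C4: slack = 11
  x_1 ≥ 0: x_1 = 0 (binding)
  x_2 ≥ 0: x_2 = 6
Binding constraints: C2, x_1 ≥ 0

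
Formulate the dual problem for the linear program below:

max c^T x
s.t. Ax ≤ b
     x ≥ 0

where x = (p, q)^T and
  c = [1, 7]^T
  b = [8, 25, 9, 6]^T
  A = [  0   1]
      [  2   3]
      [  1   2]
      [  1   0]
Minimize: z = 8y1 + 25y2 + 9y3 + 6y4

Subject to:
  C1: -2y2 - y3 - y4 ≤ -1
  C2: -y1 - 3y2 - 2y3 ≤ -7
  y1, y2, y3, y4 ≥ 0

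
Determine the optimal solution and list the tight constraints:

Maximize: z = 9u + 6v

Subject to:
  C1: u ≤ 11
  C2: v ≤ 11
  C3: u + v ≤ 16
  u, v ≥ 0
Optimal: u = 11, v = 5
Binding: C1, C3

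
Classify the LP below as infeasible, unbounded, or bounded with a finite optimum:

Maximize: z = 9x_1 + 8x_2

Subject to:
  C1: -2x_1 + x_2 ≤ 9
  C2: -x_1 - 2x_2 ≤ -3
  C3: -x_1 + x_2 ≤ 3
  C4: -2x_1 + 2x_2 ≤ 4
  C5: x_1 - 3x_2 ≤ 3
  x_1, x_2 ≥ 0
Feasible point: (0, 2) satisfies every constraint, so the LP is feasible.
Direction d = (1, 1): for each constraint row a, a·d ≤ 0 —
  (-2)(1) + (1)(1) = -1 ≤ 0
  (-1)(1) + (-2)(1) = -3 ≤ 0
  (-1)(1) + (1)(1) = 0 ≤ 0
  (-2)(1) + (2)(1) = 0 ≤ 0
  (1)(1) + (-3)(1) = -2 ≤ 0
and d ≥ 0, so (0, 2) + t·d stays feasible for every t ≥ 0. Along this ray z = 9x_1 + 8x_2 changes by 17 per unit t, so z → +∞.

The LP is unbounded; z can be made arbitrarily large.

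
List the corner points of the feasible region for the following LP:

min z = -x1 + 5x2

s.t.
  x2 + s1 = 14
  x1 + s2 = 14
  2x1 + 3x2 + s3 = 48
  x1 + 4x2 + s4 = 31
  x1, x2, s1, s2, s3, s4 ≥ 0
Each vertex is the intersection of two constraint boundaries that also satisfies all remaining constraints:
  x1 = 0 and x2 = 0 → (0, 0)
  x1 = 14 and x2 = 0 → (14, 0)
  x1 = 14 and x1 + 4x2 = 31 → (14, 4.25)
  x1 + 4x2 = 31 and x1 = 0 → (0, 7.75)

Vertices: (0, 0), (14, 0), (14, 4.25), (0, 7.75)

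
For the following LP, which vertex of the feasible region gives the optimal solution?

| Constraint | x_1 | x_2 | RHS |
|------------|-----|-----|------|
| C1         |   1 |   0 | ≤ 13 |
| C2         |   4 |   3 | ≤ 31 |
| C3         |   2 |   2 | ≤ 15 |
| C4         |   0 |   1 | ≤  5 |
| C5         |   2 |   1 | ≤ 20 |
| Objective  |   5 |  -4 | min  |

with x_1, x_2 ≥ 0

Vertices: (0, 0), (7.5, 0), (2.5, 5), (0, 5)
(0, 5) with z = -20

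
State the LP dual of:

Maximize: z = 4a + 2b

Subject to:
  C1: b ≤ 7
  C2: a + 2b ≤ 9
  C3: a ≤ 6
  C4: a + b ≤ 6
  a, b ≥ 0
Minimize: z = 7y1 + 9y2 + 6y3 + 6y4

Subject to:
  C1: -y2 - y3 - y4 ≤ -4
  C2: -y1 - 2y2 - y4 ≤ -2
  y1, y2, y3, y4 ≥ 0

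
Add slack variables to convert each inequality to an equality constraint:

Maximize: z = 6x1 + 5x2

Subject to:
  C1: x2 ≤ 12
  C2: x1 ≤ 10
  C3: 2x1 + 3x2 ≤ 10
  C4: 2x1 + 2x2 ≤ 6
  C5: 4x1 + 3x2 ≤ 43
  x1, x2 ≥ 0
max z = 6x1 + 5x2

s.t.
  x2 + s1 = 12
  x1 + s2 = 10
  2x1 + 3x2 + s3 = 10
  2x1 + 2x2 + s4 = 6
  4x1 + 3x2 + s5 = 43
  x1, x2, s1, s2, s3, s4, s5 ≥ 0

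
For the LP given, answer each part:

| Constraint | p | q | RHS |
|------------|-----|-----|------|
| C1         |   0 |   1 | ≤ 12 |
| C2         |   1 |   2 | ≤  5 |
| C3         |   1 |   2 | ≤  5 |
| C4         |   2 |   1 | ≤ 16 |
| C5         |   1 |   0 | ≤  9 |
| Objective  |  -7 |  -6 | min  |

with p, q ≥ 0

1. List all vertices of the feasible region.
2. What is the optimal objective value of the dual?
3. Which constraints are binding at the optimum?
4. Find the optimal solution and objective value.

1. (0, 0), (5, 0), (0, 2.5)
2. -35 (by strong duality, equal to the primal optimum)
3. C2, C3, q ≥ 0
4. p = 5, q = 0, z = -35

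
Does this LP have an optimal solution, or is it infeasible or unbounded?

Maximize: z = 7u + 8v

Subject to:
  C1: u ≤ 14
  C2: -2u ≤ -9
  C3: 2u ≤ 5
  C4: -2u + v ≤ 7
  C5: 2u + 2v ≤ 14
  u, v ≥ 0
C3 requires 2u ≤ 5, while C2 (-2u ≤ -9) is equivalent to 2u ≥ 9. Together they would need 9 ≤ 2u ≤ 5, which is impossible since 9 > 5. No point satisfies all constraints.

The feasible region is empty; the LP is infeasible.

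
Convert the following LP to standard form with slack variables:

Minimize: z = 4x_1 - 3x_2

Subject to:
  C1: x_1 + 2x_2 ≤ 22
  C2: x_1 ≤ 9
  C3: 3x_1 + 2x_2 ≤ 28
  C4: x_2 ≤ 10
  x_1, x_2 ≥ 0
min z = 4x_1 - 3x_2

s.t.
  x_1 + 2x_2 + s1 = 22
  x_1 + s2 = 9
  3x_1 + 2x_2 + s3 = 28
  x_2 + s4 = 10
  x_1, x_2, s1, s2, s3, s4 ≥ 0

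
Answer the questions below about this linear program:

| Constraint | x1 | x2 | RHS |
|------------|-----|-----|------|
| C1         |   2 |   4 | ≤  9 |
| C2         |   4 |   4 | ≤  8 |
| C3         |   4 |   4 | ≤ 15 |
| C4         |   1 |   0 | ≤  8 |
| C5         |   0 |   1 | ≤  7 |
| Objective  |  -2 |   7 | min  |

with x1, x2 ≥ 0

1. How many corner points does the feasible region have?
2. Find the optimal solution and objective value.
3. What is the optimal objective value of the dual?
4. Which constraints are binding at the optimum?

1. 3
2. x1 = 2, x2 = 0, z = -4
3. -4 (by strong duality, equal to the primal optimum)
4. C2, x2 ≥ 0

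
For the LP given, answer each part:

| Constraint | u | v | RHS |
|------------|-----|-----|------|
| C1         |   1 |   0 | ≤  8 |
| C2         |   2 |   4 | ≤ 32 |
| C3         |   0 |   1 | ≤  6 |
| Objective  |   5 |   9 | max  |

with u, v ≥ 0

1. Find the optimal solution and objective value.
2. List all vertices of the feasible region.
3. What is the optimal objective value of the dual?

1. u = 8, v = 4, z = 76
2. (0, 0), (8, 0), (8, 4), (4, 6), (0, 6)
3. 76 (by strong duality, equal to the primal optimum)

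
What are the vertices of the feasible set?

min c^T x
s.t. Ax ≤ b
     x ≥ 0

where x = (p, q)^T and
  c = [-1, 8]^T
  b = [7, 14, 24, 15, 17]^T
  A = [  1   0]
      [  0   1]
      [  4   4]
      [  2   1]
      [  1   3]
Each vertex is the intersection of two constraint boundaries that also satisfies all remaining constraints:
  p = 0 and q = 0 → (0, 0)
  4p + 4q = 24 and q = 0 → (6, 0)
  4p + 4q = 24 and p + 3q = 17 → (0.5, 5.5)
  p + 3q = 17 and p = 0 → (0, 5.667)

Vertices: (0, 0), (6, 0), (0.5, 5.5), (0, 5.667)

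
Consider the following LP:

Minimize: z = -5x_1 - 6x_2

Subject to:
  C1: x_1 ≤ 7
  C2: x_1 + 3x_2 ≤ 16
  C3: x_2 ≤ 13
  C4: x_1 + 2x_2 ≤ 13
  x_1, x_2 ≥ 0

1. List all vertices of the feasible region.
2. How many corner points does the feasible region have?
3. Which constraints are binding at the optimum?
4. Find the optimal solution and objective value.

1. (0, 0), (7, 0), (7, 3), (0, 5.333)
2. 4
3. C1, C2, C4
4. x_1 = 7, x_2 = 3, z = -53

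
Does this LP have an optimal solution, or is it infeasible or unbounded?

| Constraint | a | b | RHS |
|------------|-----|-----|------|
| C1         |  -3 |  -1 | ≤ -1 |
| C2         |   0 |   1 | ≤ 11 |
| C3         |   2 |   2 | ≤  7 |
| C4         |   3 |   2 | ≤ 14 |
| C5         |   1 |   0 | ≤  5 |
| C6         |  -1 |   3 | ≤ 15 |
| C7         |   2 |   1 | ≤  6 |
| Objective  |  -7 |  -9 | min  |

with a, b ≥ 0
The point (0, 3.5) satisfies every constraint, so the LP is feasible; the constraints give a ≤ 5 and b ≤ 11, which with a, b ≥ 0 keep the feasible region inside a bounded box. A feasible, bounded LP attains a finite optimum at a vertex.

Feasible with finite optimum z* = -31.5 at (0, 3.5).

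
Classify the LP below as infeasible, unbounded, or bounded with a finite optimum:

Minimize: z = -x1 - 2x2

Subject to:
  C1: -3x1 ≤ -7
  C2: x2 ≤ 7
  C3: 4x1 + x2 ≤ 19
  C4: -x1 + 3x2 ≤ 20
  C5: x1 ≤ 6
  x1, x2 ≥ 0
The point (3, 7) satisfies every constraint, so the LP is feasible; the constraints give x1 ≤ 6 and x2 ≤ 7, which with x1, x2 ≥ 0 keep the feasible region inside a bounded box. A feasible, bounded LP attains a finite optimum at a vertex.

Evaluating z = -x1 - 2x2 at each vertex:
  (2.333, 0): z = -2.333
  (4.75, 0): z = -4.75
  (3, 7): z = -17
  (2.333, 7): z = -16.33

Feasible with finite optimum z* = -17 at (3, 7).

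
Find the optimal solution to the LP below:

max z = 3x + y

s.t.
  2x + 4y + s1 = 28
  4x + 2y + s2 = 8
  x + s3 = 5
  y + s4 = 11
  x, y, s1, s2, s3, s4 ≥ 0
Each vertex is the intersection of two constraint boundaries that also satisfies all remaining constraints:
  x = 0 and y = 0 → (0, 0)
  4x + 2y = 8 and y = 0 → (2, 0)
  4x + 2y = 8 and x = 0 → (0, 4)

Evaluating z = 3x + y at each vertex:
  (0, 0): z = 0
  (2, 0): z = 6
  (0, 4): z = 4

The maximum is at (2, 0) with z = 6.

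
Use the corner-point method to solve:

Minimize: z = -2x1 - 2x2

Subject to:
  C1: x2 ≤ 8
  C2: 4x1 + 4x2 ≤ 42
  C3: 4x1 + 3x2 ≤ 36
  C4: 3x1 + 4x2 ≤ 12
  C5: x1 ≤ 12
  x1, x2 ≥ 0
x1 = 4, x2 = 0, z = -8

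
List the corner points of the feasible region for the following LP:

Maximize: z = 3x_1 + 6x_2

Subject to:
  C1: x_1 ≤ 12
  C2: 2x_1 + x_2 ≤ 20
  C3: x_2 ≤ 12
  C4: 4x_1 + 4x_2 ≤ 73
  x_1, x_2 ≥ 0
Each vertex is the intersection of two constraint boundaries that also satisfies all remaining constraints:
  x_1 = 0 and x_2 = 0 → (0, 0)
  2x_1 + x_2 = 20 and x_2 = 0 → (10, 0)
  2x_1 + x_2 = 20 and x_2 = 12 → (4, 12)
  x_2 = 12 and x_1 = 0 → (0, 12)

Vertices: (0, 0), (10, 0), (4, 12), (0, 12)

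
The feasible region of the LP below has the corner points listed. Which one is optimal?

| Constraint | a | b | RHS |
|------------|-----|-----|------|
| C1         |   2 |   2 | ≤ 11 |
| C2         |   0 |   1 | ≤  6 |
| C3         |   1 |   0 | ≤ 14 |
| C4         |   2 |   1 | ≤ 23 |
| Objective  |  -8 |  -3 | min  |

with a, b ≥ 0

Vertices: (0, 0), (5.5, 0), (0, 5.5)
(5.5, 0) with z = -44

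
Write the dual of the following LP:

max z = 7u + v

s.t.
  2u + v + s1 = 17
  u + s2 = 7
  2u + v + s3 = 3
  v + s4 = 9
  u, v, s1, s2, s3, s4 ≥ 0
Minimize: z = 17y1 + 7y2 + 3y3 + 9y4

Subject to:
  C1: -2y1 - y2 - 2y3 ≤ -7
  C2: -y1 - y3 - y4 ≤ -1
  y1, y2, y3, y4 ≥ 0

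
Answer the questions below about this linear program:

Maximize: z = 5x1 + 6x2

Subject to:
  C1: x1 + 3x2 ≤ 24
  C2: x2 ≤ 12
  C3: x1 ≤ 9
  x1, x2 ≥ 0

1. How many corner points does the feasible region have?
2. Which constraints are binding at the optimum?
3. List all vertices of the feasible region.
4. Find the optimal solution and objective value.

1. 4
2. C1, C3
3. (0, 0), (9, 0), (9, 5), (0, 8)
4. x1 = 9, x2 = 5, z = 75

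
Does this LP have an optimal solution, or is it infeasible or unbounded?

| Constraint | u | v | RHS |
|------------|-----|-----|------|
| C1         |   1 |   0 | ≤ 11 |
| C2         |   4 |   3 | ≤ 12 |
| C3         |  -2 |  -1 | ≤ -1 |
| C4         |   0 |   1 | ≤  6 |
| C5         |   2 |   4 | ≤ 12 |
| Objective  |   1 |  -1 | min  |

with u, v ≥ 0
The point (0, 3) satisfies every constraint, so the LP is feasible; the constraints give u ≤ 11 and v ≤ 6, which with u, v ≥ 0 keep the feasible region inside a bounded box. A feasible, bounded LP attains a finite optimum at a vertex.

Evaluating z = u - v at each vertex:
  (0, 1): z = -1
  (0.5, 0): z = 0.5
  (3, 0): z = 3
  (1.2, 2.4): z = -1.2
  (0, 3): z = -3

Bounded optimum: z* = -3 at (0, 3).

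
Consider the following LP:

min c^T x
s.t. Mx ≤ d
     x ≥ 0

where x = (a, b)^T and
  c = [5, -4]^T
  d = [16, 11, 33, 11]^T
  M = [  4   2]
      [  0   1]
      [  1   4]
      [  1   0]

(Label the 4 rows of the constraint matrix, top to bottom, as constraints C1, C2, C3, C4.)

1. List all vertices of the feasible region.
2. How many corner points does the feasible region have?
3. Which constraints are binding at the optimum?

1. (0, 0), (4, 0), (0, 8)
2. 3
3. C1, a ≥ 0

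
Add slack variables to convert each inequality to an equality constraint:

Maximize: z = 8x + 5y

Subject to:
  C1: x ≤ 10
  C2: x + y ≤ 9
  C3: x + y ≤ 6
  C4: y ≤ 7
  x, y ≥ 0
max z = 8x + 5y

s.t.
  x + s1 = 10
  x + y + s2 = 9
  x + y + s3 = 6
  y + s4 = 7
  x, y, s1, s2, s3, s4 ≥ 0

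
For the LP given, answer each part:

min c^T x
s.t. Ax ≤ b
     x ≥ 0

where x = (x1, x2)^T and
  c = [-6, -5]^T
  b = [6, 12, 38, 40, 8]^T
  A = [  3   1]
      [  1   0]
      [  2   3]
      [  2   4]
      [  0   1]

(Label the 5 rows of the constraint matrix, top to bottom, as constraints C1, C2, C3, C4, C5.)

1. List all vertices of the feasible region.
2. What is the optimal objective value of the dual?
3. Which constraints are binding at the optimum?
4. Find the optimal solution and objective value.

1. (0, 0), (2, 0), (0, 6)
2. -30 (by strong duality, equal to the primal optimum)
3. C1, x1 ≥ 0
4. x1 = 0, x2 = 6, z = -30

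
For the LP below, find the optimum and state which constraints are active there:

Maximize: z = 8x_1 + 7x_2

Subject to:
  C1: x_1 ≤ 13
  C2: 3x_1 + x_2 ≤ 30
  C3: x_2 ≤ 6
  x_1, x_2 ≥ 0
Optimal: x_1 = 8, x_2 = 6
Slack at optimum:
  C1: slack = 5
  C2: slack = 0 (binding)
  C3: slack = 0 (binding)
  x_1 ≥ 0: x_1 = 8
  x_2 ≥ 0: x_2 = 6
Binding constraints: C2, C3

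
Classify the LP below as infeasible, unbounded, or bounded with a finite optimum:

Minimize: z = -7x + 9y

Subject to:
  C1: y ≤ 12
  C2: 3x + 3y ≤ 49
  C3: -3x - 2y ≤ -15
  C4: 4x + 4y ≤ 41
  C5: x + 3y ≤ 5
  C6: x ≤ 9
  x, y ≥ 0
The point (5, 0) satisfies every constraint, so the LP is feasible; the constraints give x ≤ 9 and y ≤ 12, which with x, y ≥ 0 keep the feasible region inside a bounded box. A feasible, bounded LP attains a finite optimum at a vertex.

Evaluating z = -7x + 9y at each vertex:
  (5, 0): z = -35

Bounded optimum: z* = -35 at (5, 0).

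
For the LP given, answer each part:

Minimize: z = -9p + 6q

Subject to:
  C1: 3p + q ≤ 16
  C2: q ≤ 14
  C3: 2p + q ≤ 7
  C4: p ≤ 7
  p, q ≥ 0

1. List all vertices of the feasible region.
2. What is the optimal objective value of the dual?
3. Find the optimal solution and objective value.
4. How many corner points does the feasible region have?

1. (0, 0), (3.5, 0), (0, 7)
2. -31.5 (by strong duality, equal to the primal optimum)
3. p = 3.5, q = 0, z = -31.5
4. 3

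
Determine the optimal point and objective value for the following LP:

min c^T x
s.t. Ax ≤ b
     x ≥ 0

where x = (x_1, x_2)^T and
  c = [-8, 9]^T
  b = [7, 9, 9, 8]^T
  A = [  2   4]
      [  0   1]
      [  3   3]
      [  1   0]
x_1 = 3, x_2 = 0, z = -24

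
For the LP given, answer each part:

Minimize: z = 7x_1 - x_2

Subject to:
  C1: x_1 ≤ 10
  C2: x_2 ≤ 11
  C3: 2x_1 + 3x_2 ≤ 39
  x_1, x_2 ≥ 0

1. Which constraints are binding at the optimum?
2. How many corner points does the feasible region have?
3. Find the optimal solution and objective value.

1. C2, x_1 ≥ 0
2. 5
3. x_1 = 0, x_2 = 11, z = -11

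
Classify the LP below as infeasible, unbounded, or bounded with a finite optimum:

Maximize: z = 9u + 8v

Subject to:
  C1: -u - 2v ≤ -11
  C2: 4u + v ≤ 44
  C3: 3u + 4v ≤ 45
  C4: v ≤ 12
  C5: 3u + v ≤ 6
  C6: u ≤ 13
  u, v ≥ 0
The point (0, 6) satisfies every constraint, so the LP is feasible; the constraints give u ≤ 13 and v ≤ 12, which with u, v ≥ 0 keep the feasible region inside a bounded box. A feasible, bounded LP attains a finite optimum at a vertex.

Bounded optimum: z* = 48 at (0, 6).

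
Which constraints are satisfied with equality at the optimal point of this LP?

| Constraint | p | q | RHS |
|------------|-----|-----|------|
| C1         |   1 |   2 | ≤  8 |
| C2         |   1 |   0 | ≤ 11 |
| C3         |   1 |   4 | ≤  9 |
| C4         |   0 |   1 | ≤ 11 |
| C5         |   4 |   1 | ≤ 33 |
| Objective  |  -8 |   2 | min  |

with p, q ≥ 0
Optimal: p = 8, q = 0
Binding: C1, q ≥ 0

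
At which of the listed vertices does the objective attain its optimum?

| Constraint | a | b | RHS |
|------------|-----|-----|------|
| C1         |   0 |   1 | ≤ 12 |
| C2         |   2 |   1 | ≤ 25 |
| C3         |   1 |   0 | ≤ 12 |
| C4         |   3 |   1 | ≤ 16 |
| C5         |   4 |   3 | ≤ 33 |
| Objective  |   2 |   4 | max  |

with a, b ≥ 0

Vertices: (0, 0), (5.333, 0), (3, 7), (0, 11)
Evaluating z = 2a + 4b at each vertex:
  (0, 0): z = 0
  (5.333, 0): z = 10.67
  (3, 7): z = 34
  (0, 11): z = 44

The largest value is z = 44, attained at (0, 11).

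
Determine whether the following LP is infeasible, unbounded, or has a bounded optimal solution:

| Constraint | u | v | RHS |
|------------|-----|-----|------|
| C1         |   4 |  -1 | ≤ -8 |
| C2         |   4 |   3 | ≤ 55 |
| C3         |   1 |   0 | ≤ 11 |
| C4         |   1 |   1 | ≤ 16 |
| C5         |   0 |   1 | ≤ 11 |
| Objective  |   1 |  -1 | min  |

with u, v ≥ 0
The point (0, 11) satisfies every constraint, so the LP is feasible; the constraints give u ≤ 11 and v ≤ 11, which with u, v ≥ 0 keep the feasible region inside a bounded box. A feasible, bounded LP attains a finite optimum at a vertex.

Bounded optimum: z* = -11 at (0, 11).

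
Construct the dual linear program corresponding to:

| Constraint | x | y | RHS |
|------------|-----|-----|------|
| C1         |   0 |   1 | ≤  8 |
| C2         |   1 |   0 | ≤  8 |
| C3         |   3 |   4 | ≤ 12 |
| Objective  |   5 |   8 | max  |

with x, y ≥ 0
Minimize: z = 8y1 + 8y2 + 12y3

Subject to:
  C1: -y2 - 3y3 ≤ -5
  C2: -y1 - 4y3 ≤ -8
  y1, y2, y3 ≥ 0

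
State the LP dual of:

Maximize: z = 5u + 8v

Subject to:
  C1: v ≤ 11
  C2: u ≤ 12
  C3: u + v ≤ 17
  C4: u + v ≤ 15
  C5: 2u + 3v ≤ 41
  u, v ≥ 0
Minimize: z = 11y1 + 12y2 + 17y3 + 15y4 + 41y5

Subject to:
  C1: -y2 - y3 - y4 - 2y5 ≤ -5
  C2: -y1 - y3 - y4 - 3y5 ≤ -8
  y1, y2, y3, y4, y5 ≥ 0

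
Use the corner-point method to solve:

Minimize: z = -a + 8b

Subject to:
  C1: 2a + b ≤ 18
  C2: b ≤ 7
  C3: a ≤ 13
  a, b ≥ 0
Each vertex is the intersection of two constraint boundaries that also satisfies all remaining constraints:
  a = 0 and b = 0 → (0, 0)
  2a + b = 18 and b = 0 → (9, 0)
  2a + b = 18 and b = 7 → (5.5, 7)
  b = 7 and a = 0 → (0, 7)

Evaluating z = -a + 8b at each vertex:
  (0, 0): z = 0
  (9, 0): z = -9
  (5.5, 7): z = 50.5
  (0, 7): z = 56

The minimum is at (9, 0) with z = -9.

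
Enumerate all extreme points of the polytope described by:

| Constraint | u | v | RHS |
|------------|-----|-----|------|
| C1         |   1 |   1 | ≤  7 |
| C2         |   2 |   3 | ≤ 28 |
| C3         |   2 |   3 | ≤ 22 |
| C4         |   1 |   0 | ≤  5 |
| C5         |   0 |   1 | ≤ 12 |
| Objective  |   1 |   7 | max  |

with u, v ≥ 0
Each vertex is the intersection of two constraint boundaries that also satisfies all remaining constraints:
  u = 0 and v = 0 → (0, 0)
  u = 5 and v = 0 → (5, 0)
  u + v = 7 and u = 5 → (5, 2)
  u + v = 7 and u = 0 → (0, 7)

Vertices: (0, 0), (5, 0), (5, 2), (0, 7)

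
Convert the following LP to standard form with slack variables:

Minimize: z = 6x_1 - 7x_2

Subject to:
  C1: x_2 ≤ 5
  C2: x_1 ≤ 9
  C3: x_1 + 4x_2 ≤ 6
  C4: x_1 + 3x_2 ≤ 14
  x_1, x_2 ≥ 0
min z = 6x_1 - 7x_2

s.t.
  x_2 + s1 = 5
  x_1 + s2 = 9
  x_1 + 4x_2 + s3 = 6
  x_1 + 3x_2 + s4 = 14
  x_1, x_2, s1, s2, s3, s4 ≥ 0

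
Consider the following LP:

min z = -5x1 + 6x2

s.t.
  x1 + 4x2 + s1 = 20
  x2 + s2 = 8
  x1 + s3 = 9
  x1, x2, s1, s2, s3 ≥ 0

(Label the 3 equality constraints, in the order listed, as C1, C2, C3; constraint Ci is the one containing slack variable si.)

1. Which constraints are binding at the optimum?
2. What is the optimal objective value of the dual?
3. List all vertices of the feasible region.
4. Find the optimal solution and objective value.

1. C3, x2 ≥ 0
2. -45 (by strong duality, equal to the primal optimum)
3. (0, 0), (9, 0), (9, 2.75), (0, 5)
4. x1 = 9, x2 = 0, z = -45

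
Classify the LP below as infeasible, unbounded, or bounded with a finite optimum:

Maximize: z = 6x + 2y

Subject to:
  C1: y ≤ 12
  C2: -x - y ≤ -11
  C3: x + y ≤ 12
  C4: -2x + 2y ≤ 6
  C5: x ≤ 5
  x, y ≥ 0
The point (5, 7) satisfies every constraint, so the LP is feasible; the constraints give x ≤ 5 and y ≤ 12, which with x, y ≥ 0 keep the feasible region inside a bounded box. A feasible, bounded LP attains a finite optimum at a vertex.

Feasible with finite optimum z* = 44 at (5, 7).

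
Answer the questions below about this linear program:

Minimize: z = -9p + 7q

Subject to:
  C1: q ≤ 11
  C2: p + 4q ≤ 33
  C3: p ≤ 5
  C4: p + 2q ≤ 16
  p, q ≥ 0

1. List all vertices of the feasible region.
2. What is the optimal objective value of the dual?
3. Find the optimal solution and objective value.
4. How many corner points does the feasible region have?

1. (0, 0), (5, 0), (5, 5.5), (0, 8)
2. -45 (by strong duality, equal to the primal optimum)
3. p = 5, q = 0, z = -45
4. 4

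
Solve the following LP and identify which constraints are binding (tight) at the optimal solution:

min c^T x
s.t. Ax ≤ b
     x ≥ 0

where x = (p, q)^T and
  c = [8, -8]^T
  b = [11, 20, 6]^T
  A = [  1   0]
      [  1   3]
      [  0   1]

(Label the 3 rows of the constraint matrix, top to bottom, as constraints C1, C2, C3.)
Optimal: p = 0, q = 6
Slack at optimum:
  C1: slack = 11
  C2: slack = 2
  C3: slack = 0 (binding)
  p ≥ 0: p = 0 (binding)
  q ≥ 0: q = 6
Binding constraints: C3, p ≥ 0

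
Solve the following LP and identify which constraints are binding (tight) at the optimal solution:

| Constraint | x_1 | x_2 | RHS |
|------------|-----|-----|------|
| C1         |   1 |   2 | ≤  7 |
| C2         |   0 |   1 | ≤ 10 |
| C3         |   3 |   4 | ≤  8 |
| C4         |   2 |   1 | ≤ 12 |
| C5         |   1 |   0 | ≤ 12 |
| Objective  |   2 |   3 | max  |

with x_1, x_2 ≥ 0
Optimal: x_1 = 0, x_2 = 2
Slack at optimum:
  C1: slack = 3
  C2: slack = 8
  C3: slack = 0 (binding)
  C4: slack = 10
  C5: slack = 12
  x_1 ≥ 0: x_1 = 0 (binding)
  x_2 ≥ 0: x_2 = 2
Binding constraints: C3, x_1 ≥ 0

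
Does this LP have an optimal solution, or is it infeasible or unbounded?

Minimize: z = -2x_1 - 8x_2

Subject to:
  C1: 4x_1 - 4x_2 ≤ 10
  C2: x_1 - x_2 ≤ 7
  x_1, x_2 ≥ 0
Feasible point: (0, 0) satisfies every constraint, so the LP is feasible.
Direction d = (0, 1): for each constraint row a, a·d ≤ 0 —
  (4)(0) + (-4)(1) = -4 ≤ 0
  (1)(0) + (-1)(1) = -1 ≤ 0
and d ≥ 0, so (0, 0) + t·d stays feasible for every t ≥ 0. Along this ray z = -2x_1 - 8x_2 changes by -8 per unit t, so z → −∞.

The LP is unbounded; z can be made arbitrarily small.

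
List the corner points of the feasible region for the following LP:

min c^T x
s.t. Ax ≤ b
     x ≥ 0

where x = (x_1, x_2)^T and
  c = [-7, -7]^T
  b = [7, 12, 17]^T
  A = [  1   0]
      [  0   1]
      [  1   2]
Each vertex is the intersection of two constraint boundaries that also satisfies all remaining constraints:
  x_1 = 0 and x_2 = 0 → (0, 0)
  x_1 = 7 and x_2 = 0 → (7, 0)
  x_1 = 7 and x_1 + 2x_2 = 17 → (7, 5)
  x_1 + 2x_2 = 17 and x_1 = 0 → (0, 8.5)

Vertices: (0, 0), (7, 0), (7, 5), (0, 8.5)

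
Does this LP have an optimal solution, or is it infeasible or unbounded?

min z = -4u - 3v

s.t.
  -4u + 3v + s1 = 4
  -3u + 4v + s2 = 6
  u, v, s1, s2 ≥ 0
Feasible point: (0, 0) satisfies every constraint, so the LP is feasible.
Direction d = (1, 0): for each constraint row a, a·d ≤ 0 —
  (-4)(1) + (3)(0) = -4 ≤ 0
  (-3)(1) + (4)(0) = -3 ≤ 0
and d ≥ 0, so (0, 0) + t·d stays feasible for every t ≥ 0. Along this ray z = -4u - 3v changes by -4 per unit t, so z → −∞.

Unbounded: there is a feasible ray along which z → −∞.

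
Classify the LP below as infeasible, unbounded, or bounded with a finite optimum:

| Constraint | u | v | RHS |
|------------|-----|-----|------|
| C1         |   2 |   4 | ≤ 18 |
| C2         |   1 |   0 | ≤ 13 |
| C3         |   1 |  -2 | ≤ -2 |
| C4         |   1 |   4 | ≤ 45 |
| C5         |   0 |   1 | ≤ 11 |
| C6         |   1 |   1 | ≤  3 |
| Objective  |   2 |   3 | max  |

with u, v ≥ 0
The point (0, 3) satisfies every constraint, so the LP is feasible; the constraints give u ≤ 13 and v ≤ 11, which with u, v ≥ 0 keep the feasible region inside a bounded box. A feasible, bounded LP attains a finite optimum at a vertex.

The LP has an optimal solution: (0, 3) with z = 9.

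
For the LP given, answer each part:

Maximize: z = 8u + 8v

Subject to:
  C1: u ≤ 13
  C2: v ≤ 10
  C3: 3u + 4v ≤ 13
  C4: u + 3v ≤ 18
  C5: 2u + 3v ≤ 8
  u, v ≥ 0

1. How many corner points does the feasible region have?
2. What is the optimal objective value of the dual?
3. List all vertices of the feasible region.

1. 3
2. 32 (by strong duality, equal to the primal optimum)
3. (0, 0), (4, 0), (0, 2.667)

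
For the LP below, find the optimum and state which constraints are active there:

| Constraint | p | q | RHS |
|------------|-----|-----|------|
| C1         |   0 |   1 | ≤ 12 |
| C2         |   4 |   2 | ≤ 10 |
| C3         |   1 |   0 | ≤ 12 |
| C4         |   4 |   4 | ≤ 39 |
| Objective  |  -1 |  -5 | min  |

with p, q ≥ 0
Optimal: p = 0, q = 5
Slack at optimum:
  C1: slack = 7
  C2: slack = 0 (binding)
  C3: slack = 12
  C4: slack = 19
  p ≥ 0: p = 0 (binding)
  q ≥ 0: q = 5
Binding constraints: C2, p ≥ 0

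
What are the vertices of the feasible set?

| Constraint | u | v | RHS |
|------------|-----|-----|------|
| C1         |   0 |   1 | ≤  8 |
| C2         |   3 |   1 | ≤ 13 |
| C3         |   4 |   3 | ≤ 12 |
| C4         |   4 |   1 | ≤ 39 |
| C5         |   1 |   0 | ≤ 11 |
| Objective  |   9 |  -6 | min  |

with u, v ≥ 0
Each vertex is the intersection of two constraint boundaries that also satisfies all remaining constraints:
  u = 0 and v = 0 → (0, 0)
  4u + 3v = 12 and v = 0 → (3, 0)
  4u + 3v = 12 and u = 0 → (0, 4)

Vertices: (0, 0), (3, 0), (0, 4)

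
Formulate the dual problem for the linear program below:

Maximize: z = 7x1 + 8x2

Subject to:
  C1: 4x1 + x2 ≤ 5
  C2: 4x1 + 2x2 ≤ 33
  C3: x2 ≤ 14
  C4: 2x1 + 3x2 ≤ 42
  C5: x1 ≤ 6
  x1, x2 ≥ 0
Minimize: z = 5y1 + 33y2 + 14y3 + 42y4 + 6y5

Subject to:
  C1: -4y1 - 4y2 - 2y4 - y5 ≤ -7
  C2: -y1 - 2y2 - y3 - 3y4 ≤ -8
  y1, y2, y3, y4, y5 ≥ 0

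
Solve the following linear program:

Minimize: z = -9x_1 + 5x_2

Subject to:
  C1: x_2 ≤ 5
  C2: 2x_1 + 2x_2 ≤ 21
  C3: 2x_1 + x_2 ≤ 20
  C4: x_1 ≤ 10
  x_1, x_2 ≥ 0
x_1 = 10, x_2 = 0, z = -90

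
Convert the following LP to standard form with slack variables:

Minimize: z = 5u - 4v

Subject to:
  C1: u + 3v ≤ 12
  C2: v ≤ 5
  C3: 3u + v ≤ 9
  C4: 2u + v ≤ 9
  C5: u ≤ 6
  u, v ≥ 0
min z = 5u - 4v

s.t.
  u + 3v + s1 = 12
  v + s2 = 5
  3u + v + s3 = 9
  2u + v + s4 = 9
  u + s5 = 6
  u, v, s1, s2, s3, s4, s5 ≥ 0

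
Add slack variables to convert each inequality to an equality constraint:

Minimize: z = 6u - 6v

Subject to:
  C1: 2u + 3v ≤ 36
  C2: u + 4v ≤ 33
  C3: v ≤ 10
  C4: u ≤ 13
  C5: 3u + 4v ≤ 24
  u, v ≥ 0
min z = 6u - 6v

s.t.
  2u + 3v + s1 = 36
  u + 4v + s2 = 33
  v + s3 = 10
  u + s4 = 13
  3u + 4v + s5 = 24
  u, v, s1, s2, s3, s4, s5 ≥ 0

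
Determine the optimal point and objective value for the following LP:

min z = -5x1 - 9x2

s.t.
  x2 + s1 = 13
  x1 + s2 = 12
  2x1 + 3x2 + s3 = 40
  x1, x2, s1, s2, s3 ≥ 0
Each vertex is the intersection of two constraint boundaries that also satisfies all remaining constraints:
  x1 = 0 and x2 = 0 → (0, 0)
  x1 = 12 and x2 = 0 → (12, 0)
  x1 = 12 and 2x1 + 3x2 = 40 → (12, 5.333)
  x2 = 13 and 2x1 + 3x2 = 40 → (0.5, 13)
  x2 = 13 and x1 = 0 → (0, 13)

Evaluating z = -5x1 - 9x2 at each vertex:
  (0, 0): z = 0
  (12, 0): z = -60
  (12, 5.333): z = -108
  (0.5, 13): z = -119.5
  (0, 13): z = -117

The minimum is at (0.5, 13) with z = -119.5.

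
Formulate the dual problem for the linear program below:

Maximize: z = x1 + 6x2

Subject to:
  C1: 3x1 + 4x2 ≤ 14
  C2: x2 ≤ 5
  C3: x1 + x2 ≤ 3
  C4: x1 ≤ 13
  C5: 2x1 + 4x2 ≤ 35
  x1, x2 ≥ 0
Minimize: z = 14y1 + 5y2 + 3y3 + 13y4 + 35y5

Subject to:
  C1: -3y1 - y3 - y4 - 2y5 ≤ -1
  C2: -4y1 - y2 - y3 - 4y5 ≤ -6
  y1, y2, y3, y4, y5 ≥ 0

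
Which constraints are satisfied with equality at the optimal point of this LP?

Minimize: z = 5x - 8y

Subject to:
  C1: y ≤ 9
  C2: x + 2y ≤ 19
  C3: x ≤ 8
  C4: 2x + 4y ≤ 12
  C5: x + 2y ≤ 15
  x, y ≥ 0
Optimal: x = 0, y = 3
Slack at optimum:
  C1: slack = 6
  C2: slack = 13
  C3: slack = 8
  C4: slack = 0 (binding)
  C5: slack = 9
  x ≥ 0: x = 0 (binding)
  y ≥ 0: y = 3
Binding constraints: C4, x ≥ 0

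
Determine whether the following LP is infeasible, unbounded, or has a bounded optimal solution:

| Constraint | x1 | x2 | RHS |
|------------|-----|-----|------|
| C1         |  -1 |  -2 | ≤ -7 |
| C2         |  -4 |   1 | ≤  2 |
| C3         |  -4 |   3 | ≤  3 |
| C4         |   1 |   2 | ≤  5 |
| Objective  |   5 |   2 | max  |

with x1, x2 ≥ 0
C4 requires x1 + 2x2 ≤ 5, while C1 (-x1 - 2x2 ≤ -7) is equivalent to x1 + 2x2 ≥ 7. Together they would need 7 ≤ x1 + 2x2 ≤ 5, which is impossible since 7 > 5. No point satisfies all constraints.

Infeasible: no point satisfies all constraints simultaneously.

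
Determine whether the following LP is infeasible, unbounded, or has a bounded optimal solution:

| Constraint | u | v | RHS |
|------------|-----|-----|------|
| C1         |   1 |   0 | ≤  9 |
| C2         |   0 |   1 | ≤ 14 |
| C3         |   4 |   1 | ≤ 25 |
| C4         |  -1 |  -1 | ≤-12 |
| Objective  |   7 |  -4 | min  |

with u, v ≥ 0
The point (0, 14) satisfies every constraint, so the LP is feasible; the constraints give u ≤ 9 and v ≤ 14, which with u, v ≥ 0 keep the feasible region inside a bounded box. A feasible, bounded LP attains a finite optimum at a vertex.

Evaluating z = 7u - 4v at each vertex:
  (4.333, 7.667): z = -0.3333
  (2.75, 14): z = -36.75
  (0, 14): z = -56
  (0, 12): z = -48

Feasible with finite optimum z* = -56 at (0, 14).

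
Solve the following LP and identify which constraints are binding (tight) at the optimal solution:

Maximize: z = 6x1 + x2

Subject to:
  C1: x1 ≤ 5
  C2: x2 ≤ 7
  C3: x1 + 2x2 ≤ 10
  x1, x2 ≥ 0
Optimal: x1 = 5, x2 = 2.5
Slack at optimum:
  C1: slack = 0 (binding)
  C2: slack = 4.5
  C3: slack = 0 (binding)
  x1 ≥ 0: x1 = 5
  x2 ≥ 0: x2 = 2.5
Binding constraints: C1, C3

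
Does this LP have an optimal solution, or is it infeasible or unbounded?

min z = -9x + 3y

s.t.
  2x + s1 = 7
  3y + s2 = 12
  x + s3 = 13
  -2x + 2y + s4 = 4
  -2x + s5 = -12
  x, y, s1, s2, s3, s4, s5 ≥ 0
The row 2x + s1 = 7 with s1 ≥ 0 requires 2x ≤ 7, while the row -2x + s5 = -12 with s5 ≥ 0 is equivalent to 2x ≥ 12. Together they would need 12 ≤ 2x ≤ 7, which is impossible since 12 > 7. No point satisfies all constraints.

Infeasible: no point satisfies all constraints simultaneously.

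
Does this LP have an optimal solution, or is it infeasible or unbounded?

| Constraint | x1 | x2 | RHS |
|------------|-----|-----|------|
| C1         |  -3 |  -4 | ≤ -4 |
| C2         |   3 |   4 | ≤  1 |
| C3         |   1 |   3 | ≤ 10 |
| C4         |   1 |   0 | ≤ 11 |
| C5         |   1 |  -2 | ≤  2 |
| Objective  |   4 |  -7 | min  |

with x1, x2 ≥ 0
C2 requires 3x1 + 4x2 ≤ 1, while C1 (-3x1 - 4x2 ≤ -4) is equivalent to 3x1 + 4x2 ≥ 4. Together they would need 4 ≤ 3x1 + 4x2 ≤ 1, which is impossible since 4 > 1. No point satisfies all constraints.

The feasible region is empty; the LP is infeasible.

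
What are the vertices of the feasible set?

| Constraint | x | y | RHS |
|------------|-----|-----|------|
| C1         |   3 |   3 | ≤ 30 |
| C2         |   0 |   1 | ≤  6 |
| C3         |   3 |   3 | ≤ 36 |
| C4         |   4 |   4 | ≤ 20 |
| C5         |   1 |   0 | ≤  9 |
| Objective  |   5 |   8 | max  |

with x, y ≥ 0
Each vertex is the intersection of two constraint boundaries that also satisfies all remaining constraints:
  x = 0 and y = 0 → (0, 0)
  4x + 4y = 20 and y = 0 → (5, 0)
  4x + 4y = 20 and x = 0 → (0, 5)

Vertices: (0, 0), (5, 0), (0, 5)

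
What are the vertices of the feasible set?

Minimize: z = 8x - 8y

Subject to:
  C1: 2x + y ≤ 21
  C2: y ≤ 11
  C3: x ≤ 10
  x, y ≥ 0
Each vertex is the intersection of two constraint boundaries that also satisfies all remaining constraints:
  x = 0 and y = 0 → (0, 0)
  x = 10 and y = 0 → (10, 0)
  2x + y = 21 and x = 10 → (10, 1)
  2x + y = 21 and y = 11 → (5, 11)
  y = 11 and x = 0 → (0, 11)

Vertices: (0, 0), (10, 0), (10, 1), (5, 11), (0, 11)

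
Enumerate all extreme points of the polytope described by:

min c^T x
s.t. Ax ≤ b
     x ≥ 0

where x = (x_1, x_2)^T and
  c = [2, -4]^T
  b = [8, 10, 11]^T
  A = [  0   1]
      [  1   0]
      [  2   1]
Each vertex is the intersection of two constraint boundaries that also satisfies all remaining constraints:
  x_1 = 0 and x_2 = 0 → (0, 0)
  2x_1 + x_2 = 11 and x_2 = 0 → (5.5, 0)
  x_2 = 8 and 2x_1 + x_2 = 11 → (1.5, 8)
  x_2 = 8 and x_1 = 0 → (0, 8)

Vertices: (0, 0), (5.5, 0), (1.5, 8), (0, 8)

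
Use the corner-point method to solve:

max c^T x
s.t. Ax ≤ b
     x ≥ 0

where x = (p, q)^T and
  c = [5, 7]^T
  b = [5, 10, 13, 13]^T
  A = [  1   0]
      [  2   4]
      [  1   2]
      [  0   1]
Each vertex is the intersection of two constraint boundaries that also satisfies all remaining constraints:
  p = 0 and q = 0 → (0, 0)
  p = 5 and 2p + 4q = 10 → (5, 0)
  2p + 4q = 10 and p = 0 → (0, 2.5)

Evaluating z = 5p + 7q at each vertex:
  (0, 0): z = 0
  (5, 0): z = 25
  (0, 2.5): z = 17.5

The maximum is at (5, 0) with z = 25.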